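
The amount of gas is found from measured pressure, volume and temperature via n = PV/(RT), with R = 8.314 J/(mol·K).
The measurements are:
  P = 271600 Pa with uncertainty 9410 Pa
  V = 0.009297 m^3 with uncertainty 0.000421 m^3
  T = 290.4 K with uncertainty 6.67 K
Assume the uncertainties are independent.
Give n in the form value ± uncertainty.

For a monomial n ∝ P, V, T^-1, fractional errors add in quadrature:
  (1·δP/P)² = (1×0.0346)² = 0.00120;  (1·δV/V)² = (1×0.0453)² = 0.00205;  (-1·δT/T)² = (-1×0.0230)² = 0.000528
δn/n = √(0.00378) = 0.0615
n = 1.046 mol, so δn = 0.0615 × 1.046 = 0.0643 mol.

1.046 ± 0.0643 mol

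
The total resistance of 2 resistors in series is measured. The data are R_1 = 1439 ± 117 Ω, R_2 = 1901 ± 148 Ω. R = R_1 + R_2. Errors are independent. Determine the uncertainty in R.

Each term contributes (cᵢ δxᵢ)² to (δR)²:
  (δR_1)² = 13700;  (δR_2)² = 21900
δR = √(35600) = 189 Ω

189 Ω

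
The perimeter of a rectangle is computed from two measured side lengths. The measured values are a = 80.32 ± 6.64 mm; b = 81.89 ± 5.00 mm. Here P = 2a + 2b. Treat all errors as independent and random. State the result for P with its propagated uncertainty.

P is a linear combination, so absolute uncertainties add in quadrature:
  (2·δa)² = 176;  (2·δb)² = 100
δP = √(276) = 16.6 mm
P = 324.4 mm.

324.4 ± 16.6 mm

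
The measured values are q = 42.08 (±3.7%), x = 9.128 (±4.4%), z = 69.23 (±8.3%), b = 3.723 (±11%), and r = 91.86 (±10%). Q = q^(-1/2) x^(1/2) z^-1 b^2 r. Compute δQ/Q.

Each factor contributes (exponent × relative error)² to (δQ/Q)²:
  (−½·δq/q)² = (-0.5×0.0370)² = 0.000342;  (½·δx/x)² = (0.5×0.0440)² = 0.000484;  (-1·δz/z)² = (-1×0.0830)² = 0.00689;  (2·δb/b)² = (2×0.110)² = 0.0484;  (1·δr/r)² = (1×0.100)² = 0.0100
δQ/Q = √(0.0661) = 0.257

0.257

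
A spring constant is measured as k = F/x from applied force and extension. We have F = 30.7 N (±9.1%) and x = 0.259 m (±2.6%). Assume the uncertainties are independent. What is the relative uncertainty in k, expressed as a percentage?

9.46%

Relative error in a monomial: (δk/k)² = Σ (nᵢ · δxᵢ/xᵢ)².
  (1·δF/F)² = (1×0.0910)² = 0.00828;  (-1·δx/x)² = (-1×0.0260)² = 0.000676
δk/k = √(0.00896) = 0.0946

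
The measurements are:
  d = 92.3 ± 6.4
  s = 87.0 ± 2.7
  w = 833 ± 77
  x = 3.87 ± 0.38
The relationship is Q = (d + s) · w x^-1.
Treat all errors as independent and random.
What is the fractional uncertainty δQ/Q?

0.140

Let u = d + s = 179. δu = √(δd² + δs²) = √(41.0 + 7.29) = 6.95, so δu/u = 0.0387.
Q is then a monomial in u, w, x:
δQ/Q = √((δu/u)² + (1·δw/w)² + (-1·δx/x)²) = √(0.00150 + 0.00854 + 0.00964) = 0.140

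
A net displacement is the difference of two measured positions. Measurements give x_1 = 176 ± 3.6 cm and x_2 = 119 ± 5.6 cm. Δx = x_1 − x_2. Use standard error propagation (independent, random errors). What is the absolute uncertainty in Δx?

Δx is a linear combination, so absolute uncertainties add in quadrature:
  (δx_1)² = 13.0;  (δx_2)² = 31.4
δΔx = √(44.3) = 6.66 cm

6.66 cm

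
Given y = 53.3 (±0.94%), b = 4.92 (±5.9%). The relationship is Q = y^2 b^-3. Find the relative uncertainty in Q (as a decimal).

Q is a product of powers, so relative uncertainties combine in quadrature:
  (2·δy/y)² = (2×0.00940)² = 0.000353;  (-3·δb/b)² = (-3×0.0590)² = 0.0313
δQ/Q = √(0.0317) = 0.178

0.178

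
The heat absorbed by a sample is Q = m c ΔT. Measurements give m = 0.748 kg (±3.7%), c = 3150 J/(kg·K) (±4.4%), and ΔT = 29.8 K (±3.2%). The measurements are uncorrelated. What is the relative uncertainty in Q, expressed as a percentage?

6.58%

Relative error in a monomial: (δQ/Q)² = Σ (nᵢ · δxᵢ/xᵢ)².
  (1·δm/m)² = (1×0.0370)² = 0.00137;  (1·δc/c)² = (1×0.0440)² = 0.00194;  (1·δΔT/ΔT)² = (1×0.0320)² = 0.00102
δQ/Q = √(0.00433) = 0.0658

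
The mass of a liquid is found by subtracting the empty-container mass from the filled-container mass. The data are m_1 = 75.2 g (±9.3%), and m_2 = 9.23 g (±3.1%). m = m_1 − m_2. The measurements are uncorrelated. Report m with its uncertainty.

66.0 ± 7.00 g

For a sum/difference, combine absolute errors in quadrature:
  (δm_1)² = 48.9;  (δm_2)² = 0.0819
δm = √(49.0) = 7.00 g
m = 66.0 g.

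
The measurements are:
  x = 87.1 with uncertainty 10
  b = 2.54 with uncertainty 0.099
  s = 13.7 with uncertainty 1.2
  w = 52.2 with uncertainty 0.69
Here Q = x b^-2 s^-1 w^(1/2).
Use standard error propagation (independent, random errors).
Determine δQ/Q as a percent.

For a monomial Q ∝ x, b^-2, s^-1, w^(1/2), fractional errors add in quadrature:
  (1·δx/x)² = (1×0.115)² = 0.0132;  (-2·δb/b)² = (-2×0.0390)² = 0.00608;  (-1·δs/s)² = (-1×0.0876)² = 0.00767;  (½·δw/w)² = (0.5×0.0132)² = 4.37e-05
δQ/Q = √(0.0270) = 0.164

16.4%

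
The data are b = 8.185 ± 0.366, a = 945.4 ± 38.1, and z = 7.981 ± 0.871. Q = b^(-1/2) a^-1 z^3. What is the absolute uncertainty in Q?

For a monomial Q ∝ b^(-1/2), a^-1, z^3, fractional errors add in quadrature:
  (−½·δb/b)² = (-0.5×0.0447)² = 0.000500;  (-1·δa/a)² = (-1×0.0403)² = 0.00162;  (3·δz/z)² = (3×0.109)² = 0.107
δQ/Q = √(0.109) = 0.331
Q = 0.1880, so δQ = 0.331 × 0.1880 = 0.0621.

0.0621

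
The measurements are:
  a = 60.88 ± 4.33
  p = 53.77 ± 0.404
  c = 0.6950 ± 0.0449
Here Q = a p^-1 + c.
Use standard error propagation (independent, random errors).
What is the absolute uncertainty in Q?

Let w = a·p^-1 = 1.132. δw/w = √((1·δa/a)² + (-1·δp/p)²) = √(0.00506 + 5.65e-05) = 0.0715, so δw = 0.0810.
Q = w + c: δQ = √(δw² + δc²) = √(0.00656 + 0.00202) = 0.0926

0.0926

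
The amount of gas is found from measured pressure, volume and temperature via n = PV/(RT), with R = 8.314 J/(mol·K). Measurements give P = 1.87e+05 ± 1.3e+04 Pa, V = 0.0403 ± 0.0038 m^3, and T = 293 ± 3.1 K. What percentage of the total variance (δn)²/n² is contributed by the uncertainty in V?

(δn/n)² = (1·δP/P)² + (1·δV/V)² + (-1·δT/T)²
  P term: (1×0.0695)² = 0.00483
  V term: (1×0.0943)² = 0.00889
  T term: (-1×0.0106)² = 0.000112
Total = 0.0138. Share from V = 0.00889/0.0138 = 0.643.

64.3%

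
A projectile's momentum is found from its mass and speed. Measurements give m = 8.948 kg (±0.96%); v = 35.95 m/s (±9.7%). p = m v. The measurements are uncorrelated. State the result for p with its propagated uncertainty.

For a monomial p ∝ m, v, fractional errors add in quadrature:
  (1·δm/m)² = (1×0.00960)² = 9.22e-05;  (1·δv/v)² = (1×0.0970)² = 0.00941
δp/p = √(0.00950) = 0.0975
p = 321.7 kg·m/s, so δp = 0.0975 × 321.7 = 31.4 kg·m/s.

321.7 ± 31.4 kg·m/s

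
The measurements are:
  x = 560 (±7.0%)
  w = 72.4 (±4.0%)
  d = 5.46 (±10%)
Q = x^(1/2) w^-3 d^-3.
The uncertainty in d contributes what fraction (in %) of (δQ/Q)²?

85.2%

(δQ/Q)² = (½·δx/x)² + (-3·δw/w)² + (-3·δd/d)²
  x term: (0.5×0.0700)² = 0.00123
  w term: (-3×0.0400)² = 0.0144
  d term: (-3×0.100)² = 0.0900
Total = 0.106. Share from d = 0.0900/0.106 = 0.852.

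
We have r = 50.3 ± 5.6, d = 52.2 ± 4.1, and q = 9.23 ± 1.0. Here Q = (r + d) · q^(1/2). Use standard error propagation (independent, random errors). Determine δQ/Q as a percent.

8.67%

Let u = r + d = 102. δu = √(δr² + δd²) = √(31.4 + 16.8) = 6.94, so δu/u = 0.0677.
Q is then a monomial in u, q:
δQ/Q = √((δu/u)² + (½·δq/q)²) = √(0.00458 + 0.00293) = 0.0867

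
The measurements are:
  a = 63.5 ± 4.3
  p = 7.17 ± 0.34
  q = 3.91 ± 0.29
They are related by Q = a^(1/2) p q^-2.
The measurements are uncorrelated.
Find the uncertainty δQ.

Q is a product of powers, so relative uncertainties combine in quadrature:
  (½·δa/a)² = (0.5×0.0677)² = 0.00115;  (1·δp/p)² = (1×0.0474)² = 0.00225;  (-2·δq/q)² = (-2×0.0742)² = 0.0220
δQ/Q = √(0.0254) = 0.159
Q = 3.74, so δQ = 0.159 × 3.74 = 0.596.

0.596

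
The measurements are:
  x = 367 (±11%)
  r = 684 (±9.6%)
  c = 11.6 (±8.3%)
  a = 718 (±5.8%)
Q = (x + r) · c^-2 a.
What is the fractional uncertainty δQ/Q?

Let u = x + r = 1050. δu = √(δx² + δr²) = √(1630 + 4310) = 77.1, so δu/u = 0.0733.
Q is then a monomial in u, c, a:
δQ/Q = √((δu/u)² + (-2·δc/c)² + (1·δa/a)²) = √(0.00538 + 0.0276 + 0.00336) = 0.191

0.191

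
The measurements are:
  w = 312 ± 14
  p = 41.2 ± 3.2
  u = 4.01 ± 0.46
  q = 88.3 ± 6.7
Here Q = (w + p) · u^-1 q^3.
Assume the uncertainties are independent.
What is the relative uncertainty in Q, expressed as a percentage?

25.8%

Let h = w + p = 353. δh = √(δw² + δp²) = √(196 + 10.2) = 14.4, so δh/h = 0.0407.
Q is then a monomial in h, u, q:
δQ/Q = √((δh/h)² + (-1·δu/u)² + (3·δq/q)²) = √(0.00165 + 0.0132 + 0.0518) = 0.258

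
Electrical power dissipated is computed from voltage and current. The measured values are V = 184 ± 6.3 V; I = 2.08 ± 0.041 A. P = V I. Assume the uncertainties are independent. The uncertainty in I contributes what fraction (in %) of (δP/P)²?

24.9%

(δP/P)² = (1·δV/V)² + (1·δI/I)²
  V term: (1×0.0342)² = 0.00117
  I term: (1×0.0197)² = 0.000389
Total = 0.00156. Share from I = 0.000389/0.00156 = 0.249.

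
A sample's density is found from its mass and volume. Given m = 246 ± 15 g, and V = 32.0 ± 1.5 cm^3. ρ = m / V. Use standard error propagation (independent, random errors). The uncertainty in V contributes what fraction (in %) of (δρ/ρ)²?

(δρ/ρ)² = (1·δm/m)² + (-1·δV/V)²
  m term: (1×0.0610)² = 0.00372
  V term: (-1×0.0469)² = 0.00220
Total = 0.00592. Share from V = 0.00220/0.00592 = 0.371.

37.1%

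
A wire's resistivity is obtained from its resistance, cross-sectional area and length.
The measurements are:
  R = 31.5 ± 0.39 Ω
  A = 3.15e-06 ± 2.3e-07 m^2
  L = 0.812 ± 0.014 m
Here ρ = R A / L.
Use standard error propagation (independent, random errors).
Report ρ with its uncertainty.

ρ is a product of powers, so relative uncertainties combine in quadrature:
  (1·δR/R)² = (1×0.0124)² = 0.000153;  (1·δA/A)² = (1×0.0730)² = 0.00533;  (-1·δL/L)² = (-1×0.0172)² = 0.000297
δρ/ρ = √(0.00578) = 0.0760
ρ = 0.000122 Ω·m, so δρ = 0.0760 × 0.000122 = 9.29e-06 Ω·m.

(1.22 ± 0.0929) × 10^-4 Ω·m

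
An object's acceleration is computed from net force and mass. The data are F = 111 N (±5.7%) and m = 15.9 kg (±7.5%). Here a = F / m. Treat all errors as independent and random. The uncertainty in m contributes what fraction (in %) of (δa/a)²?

63.4%

(δa/a)² = (1·δF/F)² + (-1·δm/m)²
  F term: (1×0.0570)² = 0.00325
  m term: (-1×0.0750)² = 0.00562
Total = 0.00887. Share from m = 0.00562/0.00887 = 0.634.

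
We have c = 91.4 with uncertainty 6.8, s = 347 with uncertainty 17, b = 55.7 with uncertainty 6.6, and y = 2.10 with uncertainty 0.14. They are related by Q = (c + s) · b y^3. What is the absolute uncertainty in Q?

Let u = c + s = 438. δu = √(δc² + δs²) = √(46.2 + 289) = 18.3, so δu/u = 0.0418.
Q is then a monomial in u, b, y:
δQ/Q = √((δu/u)² + (1·δb/b)² + (3·δy/y)²) = √(0.00174 + 0.0140 + 0.0400) = 0.236
Q = 2.26e+05, so δQ = 0.236 × 2.26e+05 = 53400.

53400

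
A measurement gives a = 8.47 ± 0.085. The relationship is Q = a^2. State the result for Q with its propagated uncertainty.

Q ∝ a^2, so δQ/Q = |2| · δa/a = 2 × 0.0100 = 0.0201.
Q = 71.7, so δQ = 0.0201 × 71.7 = 1.44.

71.7 ± 1.44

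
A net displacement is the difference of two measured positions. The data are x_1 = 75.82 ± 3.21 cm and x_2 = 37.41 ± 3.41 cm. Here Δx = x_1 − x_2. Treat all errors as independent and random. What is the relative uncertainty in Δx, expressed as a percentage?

12.2%

Sums and differences: (δΔx)² = Σ (cᵢ δxᵢ)².
  (δx_1)² = 10.3;  (δx_2)² = 11.6
δΔx = √(21.9) = 4.68 cm
Δx = 38.41 cm, so δΔx/Δx = 4.68/38.41 = 0.122.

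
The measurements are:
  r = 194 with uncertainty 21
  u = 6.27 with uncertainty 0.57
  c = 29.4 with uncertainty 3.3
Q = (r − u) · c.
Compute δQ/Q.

0.158

Let w = r − u = 188. δw = √(δr² + δu²) = √(441 + 0.325) = 21.0, so δw/w = 0.112.
Q is then a monomial in w, c:
δQ/Q = √((δw/w)² + (1·δc/c)²) = √(0.0125 + 0.0126) = 0.158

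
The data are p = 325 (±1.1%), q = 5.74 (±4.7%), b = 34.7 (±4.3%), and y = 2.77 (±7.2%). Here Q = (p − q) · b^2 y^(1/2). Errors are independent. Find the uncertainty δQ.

60100

Let u = p − q = 319. δu = √(δp² + δq²) = √(12.8 + 0.0728) = 3.59, so δu/u = 0.0112.
Q is then a monomial in u, b, y:
δQ/Q = √((δu/u)² + (2·δb/b)² + (½·δy/y)²) = √(0.000126 + 0.00740 + 0.00130) = 0.0939
Q = 6.4e+05, so δQ = 0.0939 × 6.4e+05 = 60100.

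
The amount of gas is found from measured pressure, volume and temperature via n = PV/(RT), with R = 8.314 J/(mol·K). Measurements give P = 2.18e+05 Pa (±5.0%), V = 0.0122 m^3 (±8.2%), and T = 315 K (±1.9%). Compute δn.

Each factor contributes (exponent × relative error)² to (δn/n)²:
  (1·δP/P)² = (1×0.0500)² = 0.00250;  (1·δV/V)² = (1×0.0820)² = 0.00672;  (-1·δT/T)² = (-1×0.0190)² = 0.000361
δn/n = √(0.00959) = 0.0979
n = 1.02 mol, so δn = 0.0979 × 1.02 = 0.0994 mol.

0.0994 mol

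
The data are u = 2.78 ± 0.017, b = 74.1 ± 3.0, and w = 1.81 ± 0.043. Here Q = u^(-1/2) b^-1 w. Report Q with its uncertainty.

Products/powers → add relative errors in quadrature, weighted by exponent:
  (−½·δu/u)² = (-0.5×0.00612)² = 9.35e-06;  (-1·δb/b)² = (-1×0.0405)² = 0.00164;  (1·δw/w)² = (1×0.0238)² = 0.000564
δQ/Q = √(0.00221) = 0.0470
Q = 0.0147, so δQ = 0.0470 × 0.0147 = 0.000689.

0.0147 ± 0.000689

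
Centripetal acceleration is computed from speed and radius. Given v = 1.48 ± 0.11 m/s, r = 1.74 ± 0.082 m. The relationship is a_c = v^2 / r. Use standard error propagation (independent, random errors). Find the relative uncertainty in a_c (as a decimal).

Products/powers → add relative errors in quadrature, weighted by exponent:
  (2·δv/v)² = (2×0.0743)² = 0.0221;  (-1·δr/r)² = (-1×0.0471)² = 0.00222
δa_c/a_c = √(0.0243) = 0.156

0.156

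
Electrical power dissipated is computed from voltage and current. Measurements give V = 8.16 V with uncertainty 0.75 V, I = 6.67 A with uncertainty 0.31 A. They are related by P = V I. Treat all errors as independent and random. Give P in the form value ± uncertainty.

Since P is a product/quotient, work with relative uncertainties:
  (1·δV/V)² = (1×0.0919)² = 0.00845;  (1·δI/I)² = (1×0.0465)² = 0.00216
δP/P = √(0.0106) = 0.103
P = 54.4 W, so δP = 0.103 × 54.4 = 5.61 W.

54.4 ± 5.61 W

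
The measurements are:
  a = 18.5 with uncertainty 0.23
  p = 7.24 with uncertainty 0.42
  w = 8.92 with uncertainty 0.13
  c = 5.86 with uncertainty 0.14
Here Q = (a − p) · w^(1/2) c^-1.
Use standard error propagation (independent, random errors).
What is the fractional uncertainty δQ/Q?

Let u = a − p = 11.3. δu = √(δa² + δp²) = √(0.0529 + 0.176) = 0.479, so δu/u = 0.0425.
Q is then a monomial in u, w, c:
δQ/Q = √((δu/u)² + (½·δw/w)² + (-1·δc/c)²) = √(0.00181 + 5.31e-05 + 0.000571) = 0.0493

0.0493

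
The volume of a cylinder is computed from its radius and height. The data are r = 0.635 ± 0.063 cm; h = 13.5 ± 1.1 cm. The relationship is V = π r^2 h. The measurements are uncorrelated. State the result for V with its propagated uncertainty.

Relative error in a monomial: (δV/V)² = Σ (nᵢ · δxᵢ/xᵢ)².
  (2·δr/r)² = (2×0.0992)² = 0.0394;  (1·δh/h)² = (1×0.0815)² = 0.00664
δV/V = √(0.0460) = 0.215
V = 17.1 cm^3, so δV = 0.215 × 17.1 = 3.67 cm^3.

17.1 ± 3.67 cm^3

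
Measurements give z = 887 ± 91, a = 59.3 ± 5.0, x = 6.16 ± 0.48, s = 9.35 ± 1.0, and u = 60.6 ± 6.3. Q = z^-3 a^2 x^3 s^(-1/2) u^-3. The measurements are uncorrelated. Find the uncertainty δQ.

Products/powers → add relative errors in quadrature, weighted by exponent:
  (-3·δz/z)² = (-3×0.103)² = 0.0947;  (2·δa/a)² = (2×0.0843)² = 0.0284;  (3·δx/x)² = (3×0.0779)² = 0.0546;  (−½·δs/s)² = (-0.5×0.107)² = 0.00286;  (-3·δu/u)² = (-3×0.104)² = 0.0973
δQ/Q = √(0.278) = 0.527
Q = 1.73e-09, so δQ = 0.527 × 1.73e-09 = 9.13e-10.

9.13e-10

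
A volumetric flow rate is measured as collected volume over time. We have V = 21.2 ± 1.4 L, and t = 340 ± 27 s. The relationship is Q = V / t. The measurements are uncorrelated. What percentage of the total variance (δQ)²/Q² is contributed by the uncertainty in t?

(δQ/Q)² = (1·δV/V)² + (-1·δt/t)²
  V term: (1×0.0660)² = 0.00436
  t term: (-1×0.0794)² = 0.00631
Total = 0.0107. Share from t = 0.00631/0.0107 = 0.591.

59.1%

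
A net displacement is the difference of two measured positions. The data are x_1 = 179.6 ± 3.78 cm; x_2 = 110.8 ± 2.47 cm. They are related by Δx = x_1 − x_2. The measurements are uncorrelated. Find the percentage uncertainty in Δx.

6.56%

Δx is a linear combination, so absolute uncertainties add in quadrature:
  (δx_1)² = 14.3;  (δx_2)² = 6.10
δΔx = √(20.4) = 4.52 cm
Δx = 68.80 cm, so δΔx/Δx = 4.52/68.80 = 0.0656.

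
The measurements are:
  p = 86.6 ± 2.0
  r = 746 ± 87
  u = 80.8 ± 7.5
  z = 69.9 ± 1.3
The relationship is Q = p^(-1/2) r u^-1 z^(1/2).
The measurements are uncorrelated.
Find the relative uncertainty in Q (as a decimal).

For a monomial Q ∝ p^(-1/2), r, u^-1, z^(1/2), fractional errors add in quadrature:
  (−½·δp/p)² = (-0.5×0.0231)² = 0.000133;  (1·δr/r)² = (1×0.117)² = 0.0136;  (-1·δu/u)² = (-1×0.0928)² = 0.00862;  (½·δz/z)² = (0.5×0.0186)² = 8.65e-05
δQ/Q = √(0.0224) = 0.150

0.150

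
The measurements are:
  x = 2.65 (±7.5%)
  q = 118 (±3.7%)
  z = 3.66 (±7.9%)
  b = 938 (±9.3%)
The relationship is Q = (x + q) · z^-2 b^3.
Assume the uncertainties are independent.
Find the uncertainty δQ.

Let u = x + q = 121. δu = √(δx² + δq²) = √(0.0395 + 19.1) = 4.37, so δu/u = 0.0362.
Q is then a monomial in u, z, b:
δQ/Q = √((δu/u)² + (-2·δz/z)² + (3·δb/b)²) = √(0.00131 + 0.0250 + 0.0778) = 0.323
Q = 7.43e+09, so δQ = 0.323 × 7.43e+09 = 2.4e+09.

2.4e+09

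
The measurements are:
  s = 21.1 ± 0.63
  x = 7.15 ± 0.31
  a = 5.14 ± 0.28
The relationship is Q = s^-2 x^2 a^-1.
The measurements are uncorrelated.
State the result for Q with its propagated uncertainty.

Relative error in a monomial: (δQ/Q)² = Σ (nᵢ · δxᵢ/xᵢ)².
  (-2·δs/s)² = (-2×0.0299)² = 0.00357;  (2·δx/x)² = (2×0.0434)² = 0.00752;  (-1·δa/a)² = (-1×0.0545)² = 0.00297
δQ/Q = √(0.0141) = 0.119
Q = 0.0223, so δQ = 0.119 × 0.0223 = 0.00265.

0.0223 ± 0.00265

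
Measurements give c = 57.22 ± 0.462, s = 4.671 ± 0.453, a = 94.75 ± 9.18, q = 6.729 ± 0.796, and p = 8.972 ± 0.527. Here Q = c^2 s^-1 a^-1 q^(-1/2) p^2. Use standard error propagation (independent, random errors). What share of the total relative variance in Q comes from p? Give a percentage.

38.0%

(δQ/Q)² = (2·δc/c)² + (-1·δs/s)² + (-1·δa/a)² + (−½·δq/q)² + (2·δp/p)²
  c term: (2×0.00807)² = 0.000261
  s term: (-1×0.0970)² = 0.00941
  a term: (-1×0.0969)² = 0.00939
  q term: (-0.5×0.118)² = 0.00350
  p term: (2×0.0587)² = 0.0138
Total = 0.0364. Share from p = 0.0138/0.0364 = 0.380.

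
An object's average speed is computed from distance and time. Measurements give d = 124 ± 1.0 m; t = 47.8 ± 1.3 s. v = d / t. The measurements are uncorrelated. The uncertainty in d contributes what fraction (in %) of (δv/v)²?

8.08%

(δv/v)² = (1·δd/d)² + (-1·δt/t)²
  d term: (1×0.00806)² = 6.5e-05
  t term: (-1×0.0272)² = 0.000740
Total = 0.000805. Share from d = 6.5e-05/0.000805 = 0.0808.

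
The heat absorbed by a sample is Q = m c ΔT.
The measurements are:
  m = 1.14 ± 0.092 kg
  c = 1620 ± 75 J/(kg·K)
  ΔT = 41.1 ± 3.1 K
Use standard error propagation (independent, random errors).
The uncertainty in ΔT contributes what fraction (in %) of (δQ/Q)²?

39.7%

(δQ/Q)² = (1·δm/m)² + (1·δc/c)² + (1·δΔT/ΔT)²
  m term: (1×0.0807)² = 0.00651
  c term: (1×0.0463)² = 0.00214
  ΔT term: (1×0.0754)² = 0.00569
Total = 0.0143. Share from ΔT = 0.00569/0.0143 = 0.397.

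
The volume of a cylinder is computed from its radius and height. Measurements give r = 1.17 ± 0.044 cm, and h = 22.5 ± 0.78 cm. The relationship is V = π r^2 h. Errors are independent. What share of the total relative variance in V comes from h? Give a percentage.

(δV/V)² = (2·δr/r)² + (1·δh/h)²
  r term: (2×0.0376)² = 0.00566
  h term: (1×0.0347)² = 0.00120
Total = 0.00686. Share from h = 0.00120/0.00686 = 0.175.

17.5%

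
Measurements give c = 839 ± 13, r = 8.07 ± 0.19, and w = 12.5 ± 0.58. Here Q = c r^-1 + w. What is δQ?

2.99

Let p = c·r^-1 = 104. δp/p = √((1·δc/c)² + (-1·δr/r)²) = √(0.000240 + 0.000554) = 0.0282, so δp = 2.93.
Q = p + w: δQ = √(δp² + δw²) = √(8.59 + 0.336) = 2.99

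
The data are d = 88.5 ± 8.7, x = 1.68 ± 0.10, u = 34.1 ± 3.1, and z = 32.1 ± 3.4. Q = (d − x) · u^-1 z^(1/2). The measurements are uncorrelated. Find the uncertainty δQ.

Let w = d − x = 86.8. δw = √(δd² + δx²) = √(75.7 + 0.0100) = 8.70, so δw/w = 0.100.
Q is then a monomial in w, u, z:
δQ/Q = √((δw/w)² + (-1·δu/u)² + (½·δz/z)²) = √(0.0100 + 0.00826 + 0.00280) = 0.145
Q = 14.4, so δQ = 0.145 × 14.4 = 2.10.

2.10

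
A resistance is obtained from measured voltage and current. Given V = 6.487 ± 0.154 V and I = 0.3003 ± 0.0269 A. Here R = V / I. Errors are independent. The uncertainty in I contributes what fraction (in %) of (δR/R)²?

93.4%

(δR/R)² = (1·δV/V)² + (-1·δI/I)²
  V term: (1×0.0237)² = 0.000564
  I term: (-1×0.0896)² = 0.00802
Total = 0.00859. Share from I = 0.00802/0.00859 = 0.934.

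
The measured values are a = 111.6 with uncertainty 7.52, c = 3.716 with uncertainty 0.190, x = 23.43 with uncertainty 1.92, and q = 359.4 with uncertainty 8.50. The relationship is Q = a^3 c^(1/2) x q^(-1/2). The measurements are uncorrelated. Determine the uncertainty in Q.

Since Q is a product/quotient, work with relative uncertainties:
  (3·δa/a)² = (3×0.0674)² = 0.0409;  (½·δc/c)² = (0.5×0.0511)² = 0.000654;  (1·δx/x)² = (1×0.0819)² = 0.00672;  (−½·δq/q)² = (-0.5×0.0237)² = 0.000140
δQ/Q = √(0.0484) = 0.220
Q = 3.311e+06, so δQ = 0.220 × 3.311e+06 = 7.28e+05.

7.28e+05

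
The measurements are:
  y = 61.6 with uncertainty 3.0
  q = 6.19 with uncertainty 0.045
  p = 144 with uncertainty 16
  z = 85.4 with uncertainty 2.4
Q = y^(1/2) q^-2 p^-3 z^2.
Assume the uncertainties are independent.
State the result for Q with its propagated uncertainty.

0.000500 ± 0.000170

Each factor contributes (exponent × relative error)² to (δQ/Q)²:
  (½·δy/y)² = (0.5×0.0487)² = 0.000593;  (-2·δq/q)² = (-2×0.00727)² = 0.000211;  (-3·δp/p)² = (-3×0.111)² = 0.111;  (2·δz/z)² = (2×0.0281)² = 0.00316
δQ/Q = √(0.115) = 0.339
Q = 0.000500, so δQ = 0.339 × 0.000500 = 0.000170.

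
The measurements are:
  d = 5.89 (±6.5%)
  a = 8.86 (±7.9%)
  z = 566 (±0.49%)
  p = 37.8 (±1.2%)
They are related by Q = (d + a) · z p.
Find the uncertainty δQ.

17600

Let u = d + a = 14.8. δu = √(δd² + δa²) = √(0.147 + 0.490) = 0.798, so δu/u = 0.0541.
Q is then a monomial in u, z, p:
δQ/Q = √((δu/u)² + (1·δz/z)² + (1·δp/p)²) = √(0.00293 + 2.4e-05 + 0.000144) = 0.0556
Q = 3.16e+05, so δQ = 0.0556 × 3.16e+05 = 17600.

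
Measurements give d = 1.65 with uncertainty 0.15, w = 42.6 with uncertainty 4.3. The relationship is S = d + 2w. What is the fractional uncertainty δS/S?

0.0990

Each term contributes (cᵢ δxᵢ)² to (δS)²:
  (δd)² = 0.0225;  (2·δw)² = 74.0
δS = √(74.0) = 8.60
S = 86.9, so δS/S = 8.60/86.9 = 0.0990.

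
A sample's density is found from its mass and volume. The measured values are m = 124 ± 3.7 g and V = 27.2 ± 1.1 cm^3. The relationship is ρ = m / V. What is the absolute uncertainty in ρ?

Each factor contributes (exponent × relative error)² to (δρ/ρ)²:
  (1·δm/m)² = (1×0.0298)² = 0.000890;  (-1·δV/V)² = (-1×0.0404)² = 0.00164
δρ/ρ = √(0.00253) = 0.0503
ρ = 4.56 g/cm^3, so δρ = 0.0503 × 4.56 = 0.229 g/cm^3.

0.229 g/cm^3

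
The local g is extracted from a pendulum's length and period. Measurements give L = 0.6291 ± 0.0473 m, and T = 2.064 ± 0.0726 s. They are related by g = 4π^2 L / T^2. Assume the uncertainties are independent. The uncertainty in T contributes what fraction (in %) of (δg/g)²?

(δg/g)² = (1·δL/L)² + (-2·δT/T)²
  L term: (1×0.0752)² = 0.00565
  T term: (-2×0.0352)² = 0.00495
Total = 0.0106. Share from T = 0.00495/0.0106 = 0.467.

46.7%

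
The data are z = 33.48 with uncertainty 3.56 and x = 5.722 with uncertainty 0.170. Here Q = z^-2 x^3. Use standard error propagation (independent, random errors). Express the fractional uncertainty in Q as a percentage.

Relative error in a monomial: (δQ/Q)² = Σ (nᵢ · δxᵢ/xᵢ)².
  (-2·δz/z)² = (-2×0.106)² = 0.0452;  (3·δx/x)² = (3×0.0297)² = 0.00794
δQ/Q = √(0.0532) = 0.231

23.1%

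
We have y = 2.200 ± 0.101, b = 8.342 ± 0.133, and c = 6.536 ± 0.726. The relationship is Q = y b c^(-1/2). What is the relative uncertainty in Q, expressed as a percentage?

Relative error in a monomial: (δQ/Q)² = Σ (nᵢ · δxᵢ/xᵢ)².
  (1·δy/y)² = (1×0.0459)² = 0.00211;  (1·δb/b)² = (1×0.0159)² = 0.000254;  (−½·δc/c)² = (-0.5×0.111)² = 0.00308
δQ/Q = √(0.00545) = 0.0738

7.38%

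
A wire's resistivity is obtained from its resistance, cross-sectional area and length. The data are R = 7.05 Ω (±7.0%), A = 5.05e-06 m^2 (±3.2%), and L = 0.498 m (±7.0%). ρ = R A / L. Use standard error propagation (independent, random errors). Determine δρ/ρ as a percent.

10.4%

For a monomial ρ ∝ R, A, L^-1, fractional errors add in quadrature:
  (1·δR/R)² = (1×0.0700)² = 0.00490;  (1·δA/A)² = (1×0.0320)² = 0.00102;  (-1·δL/L)² = (-1×0.0700)² = 0.00490
δρ/ρ = √(0.0108) = 0.104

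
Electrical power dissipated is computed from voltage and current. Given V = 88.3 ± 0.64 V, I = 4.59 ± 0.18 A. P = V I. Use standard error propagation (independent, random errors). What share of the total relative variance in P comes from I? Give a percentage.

(δP/P)² = (1·δV/V)² + (1·δI/I)²
  V term: (1×0.00725)² = 5.25e-05
  I term: (1×0.0392)² = 0.00154
Total = 0.00159. Share from I = 0.00154/0.00159 = 0.967.

96.7%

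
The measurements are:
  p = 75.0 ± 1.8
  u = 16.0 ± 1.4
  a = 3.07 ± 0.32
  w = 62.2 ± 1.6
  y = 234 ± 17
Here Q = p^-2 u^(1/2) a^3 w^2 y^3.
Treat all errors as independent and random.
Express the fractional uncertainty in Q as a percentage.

For a monomial Q ∝ p^-2, u^(1/2), a^3, w^2, y^3, fractional errors add in quadrature:
  (-2·δp/p)² = (-2×0.0240)² = 0.00230;  (½·δu/u)² = (0.5×0.0875)² = 0.00191;  (3·δa/a)² = (3×0.104)² = 0.0978;  (2·δw/w)² = (2×0.0257)² = 0.00265;  (3·δy/y)² = (3×0.0726)² = 0.0475
δQ/Q = √(0.152) = 0.390

39.0%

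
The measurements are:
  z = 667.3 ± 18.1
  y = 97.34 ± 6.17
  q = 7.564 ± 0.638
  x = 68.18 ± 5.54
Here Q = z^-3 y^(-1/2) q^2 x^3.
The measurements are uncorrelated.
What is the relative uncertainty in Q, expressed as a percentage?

30.9%

Q is a product of powers, so relative uncertainties combine in quadrature:
  (-3·δz/z)² = (-3×0.0271)² = 0.00662;  (−½·δy/y)² = (-0.5×0.0634)² = 0.00100;  (2·δq/q)² = (2×0.0843)² = 0.0285;  (3·δx/x)² = (3×0.0813)² = 0.0594
δQ/Q = √(0.0955) = 0.309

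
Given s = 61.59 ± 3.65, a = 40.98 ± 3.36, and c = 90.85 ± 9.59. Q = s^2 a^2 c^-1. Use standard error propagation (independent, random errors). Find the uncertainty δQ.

16000

Relative error in a monomial: (δQ/Q)² = Σ (nᵢ · δxᵢ/xᵢ)².
  (2·δs/s)² = (2×0.0593)² = 0.0140;  (2·δa/a)² = (2×0.0820)² = 0.0269;  (-1·δc/c)² = (-1×0.106)² = 0.0111
δQ/Q = √(0.0521) = 0.228
Q = 70120, so δQ = 0.228 × 70120 = 16000.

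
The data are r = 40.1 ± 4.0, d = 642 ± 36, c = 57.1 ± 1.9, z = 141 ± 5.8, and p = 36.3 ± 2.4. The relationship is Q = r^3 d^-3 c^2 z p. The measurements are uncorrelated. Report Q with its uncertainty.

Q is a product of powers, so relative uncertainties combine in quadrature:
  (3·δr/r)² = (3×0.0998)² = 0.0896;  (-3·δd/d)² = (-3×0.0561)² = 0.0283;  (2·δc/c)² = (2×0.0333)² = 0.00443;  (1·δz/z)² = (1×0.0411)² = 0.00169;  (1·δp/p)² = (1×0.0661)² = 0.00437
δQ/Q = √(0.128) = 0.358
Q = 4070, so δQ = 0.358 × 4070 = 1460.

4070 ± 1460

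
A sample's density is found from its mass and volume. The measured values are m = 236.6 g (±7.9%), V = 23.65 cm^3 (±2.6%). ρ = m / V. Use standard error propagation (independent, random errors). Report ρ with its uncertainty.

10.00 ± 0.832 g/cm^3

Each factor contributes (exponent × relative error)² to (δρ/ρ)²:
  (1·δm/m)² = (1×0.0790)² = 0.00624;  (-1·δV/V)² = (-1×0.0260)² = 0.000676
δρ/ρ = √(0.00692) = 0.0832
ρ = 10.00 g/cm^3, so δρ = 0.0832 × 10.00 = 0.832 g/cm^3.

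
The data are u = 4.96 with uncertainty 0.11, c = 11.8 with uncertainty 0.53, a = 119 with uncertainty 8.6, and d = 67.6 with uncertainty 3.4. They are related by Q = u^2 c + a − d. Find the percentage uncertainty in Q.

6.01%

Let p = u^2·c = 290. δp/p = √((2·δu/u)² + (1·δc/c)²) = √(0.00197 + 0.00202) = 0.0631, so δp = 18.3.
Q = p + a − d: δQ = √(δp² + δa² + δd²) = √(336 + 74.0 + 11.6) = 20.5
Q = 342, so δQ/Q = 20.5/342 = 0.0601.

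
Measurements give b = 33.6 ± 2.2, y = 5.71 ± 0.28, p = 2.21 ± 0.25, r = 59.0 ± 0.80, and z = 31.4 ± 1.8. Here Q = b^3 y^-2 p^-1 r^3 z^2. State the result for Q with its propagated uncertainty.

For a monomial Q ∝ b^3, y^-2, p^-1, r^3, z^2, fractional errors add in quadrature:
  (3·δb/b)² = (3×0.0655)² = 0.0386;  (-2·δy/y)² = (-2×0.0490)² = 0.00962;  (-1·δp/p)² = (-1×0.113)² = 0.0128;  (3·δr/r)² = (3×0.0136)² = 0.00165;  (2·δz/z)² = (2×0.0573)² = 0.0131
δQ/Q = √(0.0758) = 0.275
Q = 1.07e+11, so δQ = 0.275 × 1.07e+11 = 2.93e+10.

(1.07 ± 0.293) × 10^11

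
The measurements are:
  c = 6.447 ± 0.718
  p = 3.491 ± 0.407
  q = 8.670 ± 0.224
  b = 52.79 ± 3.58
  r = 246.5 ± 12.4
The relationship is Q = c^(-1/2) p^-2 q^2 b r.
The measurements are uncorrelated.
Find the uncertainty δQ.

Products/powers → add relative errors in quadrature, weighted by exponent:
  (−½·δc/c)² = (-0.5×0.111)² = 0.00310;  (-2·δp/p)² = (-2×0.117)² = 0.0544;  (2·δq/q)² = (2×0.0258)² = 0.00267;  (1·δb/b)² = (1×0.0678)² = 0.00460;  (1·δr/r)² = (1×0.0503)² = 0.00253
δQ/Q = √(0.0673) = 0.259
Q = 31610, so δQ = 0.259 × 31610 = 8200.

8200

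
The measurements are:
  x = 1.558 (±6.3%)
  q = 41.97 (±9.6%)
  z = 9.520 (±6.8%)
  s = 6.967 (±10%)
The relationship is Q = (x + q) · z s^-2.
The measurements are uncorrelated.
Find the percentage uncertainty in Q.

23.1%

Let u = x + q = 43.53. δu = √(δx² + δq²) = √(0.00963 + 16.2) = 4.03, so δu/u = 0.0926.
Q is then a monomial in u, z, s:
δQ/Q = √((δu/u)² + (1·δz/z)² + (-2·δs/s)²) = √(0.00857 + 0.00462 + 0.0400) = 0.231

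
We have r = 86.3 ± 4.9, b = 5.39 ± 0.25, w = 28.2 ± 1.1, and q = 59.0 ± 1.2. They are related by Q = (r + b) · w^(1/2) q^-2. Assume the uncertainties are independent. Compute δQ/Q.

Let u = r + b = 91.7. δu = √(δr² + δb²) = √(24.0 + 0.0625) = 4.91, so δu/u = 0.0535.
Q is then a monomial in u, w, q:
δQ/Q = √((δu/u)² + (½·δw/w)² + (-2·δq/q)²) = √(0.00286 + 0.000380 + 0.00165) = 0.0700

0.0700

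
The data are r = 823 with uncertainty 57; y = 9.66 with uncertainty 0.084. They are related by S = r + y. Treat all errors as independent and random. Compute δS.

57.0

Each term contributes (cᵢ δxᵢ)² to (δS)²:
  (δr)² = 3250;  (δy)² = 0.00706
δS = √(3250) = 57.0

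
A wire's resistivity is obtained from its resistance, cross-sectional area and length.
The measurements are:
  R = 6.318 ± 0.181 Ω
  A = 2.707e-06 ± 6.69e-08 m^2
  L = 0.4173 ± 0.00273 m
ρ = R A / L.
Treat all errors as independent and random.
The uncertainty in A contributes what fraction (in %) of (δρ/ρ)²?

(δρ/ρ)² = (1·δR/R)² + (1·δA/A)² + (-1·δL/L)²
  R term: (1×0.0286)² = 0.000821
  A term: (1×0.0247)² = 0.000611
  L term: (-1×0.00654)² = 4.28e-05
Total = 0.00147. Share from A = 0.000611/0.00147 = 0.414.

41.4%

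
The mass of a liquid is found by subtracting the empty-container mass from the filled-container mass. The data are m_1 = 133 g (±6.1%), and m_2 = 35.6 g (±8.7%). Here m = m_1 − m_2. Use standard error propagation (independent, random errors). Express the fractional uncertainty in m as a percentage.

Absolute uncertainties add in quadrature for a linear combination:
  (δm_1)² = 65.8;  (δm_2)² = 9.59
δm = √(75.4) = 8.68 g
m = 97.4 g, so δm/m = 8.68/97.4 = 0.0892.

8.92%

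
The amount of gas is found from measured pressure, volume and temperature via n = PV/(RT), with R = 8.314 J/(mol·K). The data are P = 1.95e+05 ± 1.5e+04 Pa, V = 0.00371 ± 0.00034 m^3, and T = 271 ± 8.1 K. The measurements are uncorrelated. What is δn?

n is a product of powers, so relative uncertainties combine in quadrature:
  (1·δP/P)² = (1×0.0769)² = 0.00592;  (1·δV/V)² = (1×0.0916)² = 0.00840;  (-1·δT/T)² = (-1×0.0299)² = 0.000893
δn/n = √(0.0152) = 0.123
n = 0.321 mol, so δn = 0.123 × 0.321 = 0.0396 mol.

0.0396 mol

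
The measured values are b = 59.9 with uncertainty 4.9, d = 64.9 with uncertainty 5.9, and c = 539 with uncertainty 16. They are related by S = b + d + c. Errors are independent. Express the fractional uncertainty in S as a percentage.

S is a linear combination, so absolute uncertainties add in quadrature:
  (δb)² = 24.0;  (δd)² = 34.8;  (δc)² = 256
δS = √(315) = 17.7
S = 664, so δS/S = 17.7/664 = 0.0267.

2.67%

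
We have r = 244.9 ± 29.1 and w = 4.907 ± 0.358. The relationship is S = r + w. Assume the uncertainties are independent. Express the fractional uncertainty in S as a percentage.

Absolute uncertainties add in quadrature for a linear combination:
  (δr)² = 847;  (δw)² = 0.128
δS = √(847) = 29.1
S = 249.8, so δS/S = 29.1/249.8 = 0.116.

11.6%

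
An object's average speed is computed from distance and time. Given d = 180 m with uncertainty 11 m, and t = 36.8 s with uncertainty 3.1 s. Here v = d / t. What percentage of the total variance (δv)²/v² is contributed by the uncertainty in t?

(δv/v)² = (1·δd/d)² + (-1·δt/t)²
  d term: (1×0.0611)² = 0.00373
  t term: (-1×0.0842)² = 0.00710
Total = 0.0108. Share from t = 0.00710/0.0108 = 0.655.

65.5%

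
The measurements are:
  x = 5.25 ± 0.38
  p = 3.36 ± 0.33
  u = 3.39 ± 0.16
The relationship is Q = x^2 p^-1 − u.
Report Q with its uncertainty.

Let w = x^2·p^-1 = 8.20. δw/w = √((2·δx/x)² + (-1·δp/p)²) = √(0.0210 + 0.00965) = 0.175, so δw = 1.44.
Q = w − u: δQ = √(δw² + δu²) = √(2.06 + 0.0256) = 1.44
Q = 4.81.

4.81 ± 1.44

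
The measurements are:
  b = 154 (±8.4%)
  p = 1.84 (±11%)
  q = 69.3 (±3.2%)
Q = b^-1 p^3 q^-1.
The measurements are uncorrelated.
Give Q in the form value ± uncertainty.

Products/powers → add relative errors in quadrature, weighted by exponent:
  (-1·δb/b)² = (-1×0.0840)² = 0.00706;  (3·δp/p)² = (3×0.110)² = 0.109;  (-1·δq/q)² = (-1×0.0320)² = 0.00102
δQ/Q = √(0.117) = 0.342
Q = 0.000584, so δQ = 0.342 × 0.000584 = 0.000200.

0.000584 ± 0.000200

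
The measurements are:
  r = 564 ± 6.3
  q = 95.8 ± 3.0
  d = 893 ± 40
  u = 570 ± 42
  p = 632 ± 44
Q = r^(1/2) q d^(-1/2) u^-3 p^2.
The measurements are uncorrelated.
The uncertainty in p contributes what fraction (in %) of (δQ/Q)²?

(δQ/Q)² = (½·δr/r)² + (1·δq/q)² + (−½·δd/d)² + (-3·δu/u)² + (2·δp/p)²
  r term: (0.5×0.0112)² = 3.12e-05
  q term: (1×0.0313)² = 0.000981
  d term: (-0.5×0.0448)² = 0.000502
  u term: (-3×0.0737)² = 0.0489
  p term: (2×0.0696)² = 0.0194
Total = 0.0698. Share from p = 0.0194/0.0698 = 0.278.

27.8%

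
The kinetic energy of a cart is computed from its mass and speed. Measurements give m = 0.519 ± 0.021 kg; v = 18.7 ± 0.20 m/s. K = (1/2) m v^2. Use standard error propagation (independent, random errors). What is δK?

Since K is a product/quotient, work with relative uncertainties:
  (1·δm/m)² = (1×0.0405)² = 0.00164;  (2·δv/v)² = (2×0.0107)² = 0.000458
δK/K = √(0.00209) = 0.0458
K = 90.7 J, so δK = 0.0458 × 90.7 = 4.15 J.

4.15 J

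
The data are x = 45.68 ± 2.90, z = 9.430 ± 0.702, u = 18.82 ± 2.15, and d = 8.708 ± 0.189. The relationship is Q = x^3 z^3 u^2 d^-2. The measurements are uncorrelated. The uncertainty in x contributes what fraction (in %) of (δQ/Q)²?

(δQ/Q)² = (3·δx/x)² + (3·δz/z)² + (2·δu/u)² + (-2·δd/d)²
  x term: (3×0.0635)² = 0.0363
  z term: (3×0.0744)² = 0.0499
  u term: (2×0.114)² = 0.0522
  d term: (-2×0.0217)² = 0.00188
Total = 0.140. Share from x = 0.0363/0.140 = 0.259.

25.9%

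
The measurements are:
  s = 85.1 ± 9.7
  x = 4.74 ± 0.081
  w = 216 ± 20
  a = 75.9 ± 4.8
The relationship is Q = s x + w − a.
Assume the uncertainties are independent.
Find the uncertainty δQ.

50.8

Let p = s·x = 403. δp/p = √((1·δs/s)² + (1·δx/x)²) = √(0.0130 + 0.000292) = 0.115, so δp = 46.5.
Q = p + w − a: δQ = √(δp² + δw² + δa²) = √(2160 + 400 + 23.0) = 50.8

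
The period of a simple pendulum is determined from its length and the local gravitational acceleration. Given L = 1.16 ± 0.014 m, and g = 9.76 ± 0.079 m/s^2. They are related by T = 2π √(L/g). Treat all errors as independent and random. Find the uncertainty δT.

Relative error in a monomial: (δT/T)² = Σ (nᵢ · δxᵢ/xᵢ)².
  (½·δL/L)² = (0.5×0.0121)² = 3.64e-05;  (−½·δg/g)² = (-0.5×0.00809)² = 1.64e-05
δT/T = √(5.28e-05) = 0.00727
T = 2.17 s, so δT = 0.00727 × 2.17 = 0.0157 s.

0.0157 s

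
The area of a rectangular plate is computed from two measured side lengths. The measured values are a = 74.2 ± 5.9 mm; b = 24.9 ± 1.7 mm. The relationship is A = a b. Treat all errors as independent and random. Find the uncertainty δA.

A is a product of powers, so relative uncertainties combine in quadrature:
  (1·δa/a)² = (1×0.0795)² = 0.00632;  (1·δb/b)² = (1×0.0683)² = 0.00466
δA/A = √(0.0110) = 0.105
A = 1850 mm^2, so δA = 0.105 × 1850 = 194 mm^2.

194 mm^2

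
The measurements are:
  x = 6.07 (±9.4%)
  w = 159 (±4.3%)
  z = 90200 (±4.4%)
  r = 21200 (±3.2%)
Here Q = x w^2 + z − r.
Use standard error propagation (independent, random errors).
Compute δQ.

20000

Let p = x·w^2 = 1.53e+05. δp/p = √((1·δx/x)² + (2·δw/w)²) = √(0.00884 + 0.00740) = 0.127, so δp = 19600.
Q = p + z − r: δQ = √(δp² + δz² + δr²) = √(3.82e+08 + 1.58e+07 + 4.6e+05) = 20000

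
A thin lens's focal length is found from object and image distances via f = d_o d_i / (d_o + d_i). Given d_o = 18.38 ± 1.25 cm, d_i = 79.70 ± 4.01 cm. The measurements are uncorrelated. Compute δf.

∂f/∂d_o = (d_i/(d_o+d_i))² = 0.660;  ∂f/∂d_i = (d_o/(d_o+d_i))² = 0.0351
δf = √((∂f/∂d_o · δd_o)² + (∂f/∂d_i · δd_i)²) = √(0.681 + 0.0198) = 0.837 cm

0.837 cm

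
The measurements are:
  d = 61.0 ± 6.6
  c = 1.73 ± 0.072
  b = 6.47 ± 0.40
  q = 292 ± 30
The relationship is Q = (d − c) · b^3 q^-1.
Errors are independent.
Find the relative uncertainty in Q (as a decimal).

Let u = d − c = 59.3. δu = √(δd² + δc²) = √(43.6 + 0.00518) = 6.60, so δu/u = 0.111.
Q is then a monomial in u, b, q:
δQ/Q = √((δu/u)² + (3·δb/b)² + (-1·δq/q)²) = √(0.0124 + 0.0344 + 0.0106) = 0.239

0.239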